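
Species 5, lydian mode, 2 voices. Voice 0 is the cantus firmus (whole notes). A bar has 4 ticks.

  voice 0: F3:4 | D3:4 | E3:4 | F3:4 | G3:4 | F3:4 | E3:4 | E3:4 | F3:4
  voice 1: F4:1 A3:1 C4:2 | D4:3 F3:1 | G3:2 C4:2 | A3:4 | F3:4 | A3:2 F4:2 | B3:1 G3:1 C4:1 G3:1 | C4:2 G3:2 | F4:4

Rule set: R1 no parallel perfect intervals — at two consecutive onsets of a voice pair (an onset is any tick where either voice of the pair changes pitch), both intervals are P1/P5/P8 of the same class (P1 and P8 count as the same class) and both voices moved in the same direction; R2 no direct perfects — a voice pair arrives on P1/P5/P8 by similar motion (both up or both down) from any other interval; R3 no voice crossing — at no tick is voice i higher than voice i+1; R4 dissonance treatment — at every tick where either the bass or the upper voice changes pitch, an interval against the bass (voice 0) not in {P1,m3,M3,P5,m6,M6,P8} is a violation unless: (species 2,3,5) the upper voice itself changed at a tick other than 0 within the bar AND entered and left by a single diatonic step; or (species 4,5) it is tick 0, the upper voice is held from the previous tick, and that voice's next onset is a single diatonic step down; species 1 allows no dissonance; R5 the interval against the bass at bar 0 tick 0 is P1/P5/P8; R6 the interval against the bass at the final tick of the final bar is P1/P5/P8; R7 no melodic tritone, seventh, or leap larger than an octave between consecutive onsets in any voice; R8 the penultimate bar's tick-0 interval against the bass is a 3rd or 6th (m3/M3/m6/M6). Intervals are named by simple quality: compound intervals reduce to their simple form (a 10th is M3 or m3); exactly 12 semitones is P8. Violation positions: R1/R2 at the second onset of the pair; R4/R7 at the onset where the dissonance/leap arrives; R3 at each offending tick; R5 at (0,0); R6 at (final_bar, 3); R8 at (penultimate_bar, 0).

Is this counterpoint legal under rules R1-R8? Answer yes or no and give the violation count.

bar 0: v0=F3 v1=F4 (P8)
bar 1: v0=D3 v1=D4 (P8)
bar 2: v0=E3 v1=G3 (m3)
bar 3: v0=F3 v1=A3 (M3)
bar 4: v0=G3 v1=F3 (M2)
bar 5: v0=F3 v1=A3 (M3)
bar 6: v0=E3 v1=B3 (P5)
bar 7: v0=E3 v1=C4 (m6)
bar 8: v0=F3 v1=F4 (P8)
  R3 @ bar4.0: G3 above F3
  R4 @ bar4.0: G3/F3 M2 untreated
  R3 @ bar4.1: G3 above F3
  R3 @ bar4.2: G3 above F3
  R3 @ bar4.3: G3 above F3
  R2 @ bar6.0: F3/F4 P8 -> E3/B3 P5 similar
  R7 @ bar6.0: F4->B3 leap 6st
  R2 @ bar8.0: E3/G3 m3 -> F3/F4 P8 similar
  R7 @ bar8.0: G3->F4 leap 10st

No (9 violations)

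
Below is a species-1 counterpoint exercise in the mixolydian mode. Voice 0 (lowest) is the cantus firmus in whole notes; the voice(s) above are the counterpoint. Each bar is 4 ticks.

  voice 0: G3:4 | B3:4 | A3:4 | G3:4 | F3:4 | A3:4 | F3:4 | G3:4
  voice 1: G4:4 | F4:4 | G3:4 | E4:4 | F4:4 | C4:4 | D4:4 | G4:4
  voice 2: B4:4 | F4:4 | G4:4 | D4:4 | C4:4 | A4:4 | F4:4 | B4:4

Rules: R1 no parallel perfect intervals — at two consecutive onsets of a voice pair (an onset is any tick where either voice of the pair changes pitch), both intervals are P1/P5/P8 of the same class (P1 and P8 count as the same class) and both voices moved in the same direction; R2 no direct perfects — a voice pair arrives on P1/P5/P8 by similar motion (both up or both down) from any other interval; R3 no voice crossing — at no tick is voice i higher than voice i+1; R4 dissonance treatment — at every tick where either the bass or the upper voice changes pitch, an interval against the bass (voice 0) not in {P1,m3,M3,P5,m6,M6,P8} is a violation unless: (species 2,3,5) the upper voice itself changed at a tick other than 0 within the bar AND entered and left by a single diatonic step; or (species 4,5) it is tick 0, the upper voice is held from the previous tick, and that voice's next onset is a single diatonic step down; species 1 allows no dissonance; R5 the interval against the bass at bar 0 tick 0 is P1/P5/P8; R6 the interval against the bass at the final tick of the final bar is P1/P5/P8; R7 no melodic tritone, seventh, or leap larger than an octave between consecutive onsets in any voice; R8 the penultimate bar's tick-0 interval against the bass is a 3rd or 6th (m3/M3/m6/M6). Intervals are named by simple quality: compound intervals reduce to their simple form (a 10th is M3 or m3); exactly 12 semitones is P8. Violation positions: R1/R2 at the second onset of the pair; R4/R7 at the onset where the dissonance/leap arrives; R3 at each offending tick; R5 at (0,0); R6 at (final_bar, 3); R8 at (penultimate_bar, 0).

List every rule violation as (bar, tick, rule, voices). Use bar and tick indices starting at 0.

bar 0: v0=G3 v1=G4 v2=B4 downbeat M3
bar 1: v0=B3 v1=F4 v2=F4 downbeat TT
bar 2: v0=A3 v1=G3 v2=G4 downbeat m7
bar 3: v0=G3 v1=E4 v2=D4 downbeat P5
bar 4: v0=F3 v1=F4 v2=C4 downbeat P5
bar 5: v0=A3 v1=C4 v2=A4 downbeat P8
bar 6: v0=F3 v1=D4 v2=F4 downbeat P8
bar 7: v0=G3 v1=G4 v2=B4 downbeat M3
  -> R5 @ bar 0 tick 0 v(0, 2): opens on M3
  -> R2 @ bar 1 tick 0 v(1, 2): G4/B4 M3 -> F4/F4 P1 similar
  -> R4 @ bar 1 tick 0 v(0, 1): B3/F4 TT untreated
  -> R4 @ bar 1 tick 0 v(0, 2): B3/F4 TT untreated
  -> R7 @ bar 1 tick 0 v(2,): B4->F4 leap 6st
  -> R3 @ bar 2 tick 0 v(0, 1): A3 above G3
  -> R4 @ bar 2 tick 0 v(0, 1): A3/G3 M2 untreated
  -> R4 @ bar 2 tick 0 v(0, 2): A3/G4 m7 untreated
  -> R7 @ bar 2 tick 0 v(1,): F4->G3 leap 10st
  -> R3 @ bar 2 tick 1 v(0, 1): A3 above G3
  -> R3 @ bar 2 tick 2 v(0, 1): A3 above G3
  -> R3 @ bar 2 tick 3 v(0, 1): A3 above G3
  -> R2 @ bar 3 tick 0 v(0, 2): A3/G4 m7 -> G3/D4 P5 similar
  -> R3 @ bar 3 tick 0 v(1, 2): E4 above D4
  -> R3 @ bar 3 tick 1 v(1, 2): E4 above D4
  -> R3 @ bar 3 tick 2 v(1, 2): E4 above D4
  -> R3 @ bar 3 tick 3 v(1, 2): E4 above D4
  -> R1 @ bar 4 tick 0 v(0, 2): G3/D4 P5 -> F3/C4 P5 similar
  -> R3 @ bar 4 tick 0 v(1, 2): F4 above C4
  -> R3 @ bar 4 tick 1 v(1, 2): F4 above C4
  -> R3 @ bar 4 tick 2 v(1, 2): F4 above C4
  -> R3 @ bar 4 tick 3 v(1, 2): F4 above C4
  -> R2 @ bar 5 tick 0 v(0, 2): F3/C4 P5 -> A3/A4 P8 similar
  -> R1 @ bar 6 tick 0 v(0, 2): A3/A4 P8 -> F3/F4 P8 similar
  -> R8 @ bar 6 tick 0 v(0, 2): penult P8 not 3rd/6th
  -> R2 @ bar 7 tick 0 v(0, 1): F3/D4 M6 -> G3/G4 P8 similar
  -> R7 @ bar 7 tick 0 v(2,): F4->B4 leap 6st
  -> R6 @ bar 7 tick 3 v(0, 2): closes on M3

(0, 0, R5, (0, 2))
(1, 0, R2, (1, 2))
(1, 0, R4, (0, 1))
(1, 0, R4, (0, 2))
(1, 0, R7, (2,))
(2, 0, R3, (0, 1))
(2, 0, R4, (0, 1))
(2, 0, R4, (0, 2))
(2, 0, R7, (1,))
(2, 1, R3, (0, 1))
(2, 2, R3, (0, 1))
(2, 3, R3, (0, 1))
(3, 0, R2, (0, 2))
(3, 0, R3, (1, 2))
(3, 1, R3, (1, 2))
(3, 2, R3, (1, 2))
(3, 3, R3, (1, 2))
(4, 0, R1, (0, 2))
(4, 0, R3, (1, 2))
(4, 1, R3, (1, 2))
(4, 2, R3, (1, 2))
(4, 3, R3, (1, 2))
(5, 0, R2, (0, 2))
(6, 0, R1, (0, 2))
(6, 0, R8, (0, 2))
(7, 0, R2, (0, 1))
(7, 0, R7, (2,))
(7, 3, R6, (0, 2))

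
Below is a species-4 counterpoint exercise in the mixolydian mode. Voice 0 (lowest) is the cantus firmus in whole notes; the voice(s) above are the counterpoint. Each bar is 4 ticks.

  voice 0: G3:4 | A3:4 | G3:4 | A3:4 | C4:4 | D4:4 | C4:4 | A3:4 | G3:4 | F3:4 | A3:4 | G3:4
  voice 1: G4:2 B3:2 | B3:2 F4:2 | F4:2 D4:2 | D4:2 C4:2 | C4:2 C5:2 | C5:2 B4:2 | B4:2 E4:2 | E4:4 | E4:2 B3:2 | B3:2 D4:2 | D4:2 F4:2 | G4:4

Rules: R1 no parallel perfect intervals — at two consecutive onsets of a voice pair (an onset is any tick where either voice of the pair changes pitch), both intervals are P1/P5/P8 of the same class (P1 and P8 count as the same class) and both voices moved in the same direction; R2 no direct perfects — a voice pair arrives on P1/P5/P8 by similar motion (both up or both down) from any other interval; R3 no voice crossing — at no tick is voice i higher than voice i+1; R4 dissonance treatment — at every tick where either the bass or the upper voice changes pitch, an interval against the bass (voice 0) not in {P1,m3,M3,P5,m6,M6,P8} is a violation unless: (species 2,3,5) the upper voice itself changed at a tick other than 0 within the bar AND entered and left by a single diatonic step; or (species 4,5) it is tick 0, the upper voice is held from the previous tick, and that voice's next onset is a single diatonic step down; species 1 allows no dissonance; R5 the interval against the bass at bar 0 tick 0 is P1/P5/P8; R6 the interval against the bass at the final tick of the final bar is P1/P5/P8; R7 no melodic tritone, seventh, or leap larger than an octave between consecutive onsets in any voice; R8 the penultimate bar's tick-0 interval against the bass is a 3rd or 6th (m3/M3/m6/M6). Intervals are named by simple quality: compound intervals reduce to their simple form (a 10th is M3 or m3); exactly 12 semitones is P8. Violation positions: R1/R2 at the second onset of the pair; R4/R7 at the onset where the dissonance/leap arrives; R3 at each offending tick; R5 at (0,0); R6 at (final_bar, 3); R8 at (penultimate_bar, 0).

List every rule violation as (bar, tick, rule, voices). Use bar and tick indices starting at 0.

(1, 0, R4, (0, 1))
(1, 2, R7, (1,))
(2, 0, R4, (0, 1))
(6, 0, R4, (0, 1))
(9, 0, R4, (0, 1))
(10, 0, R4, (0, 1))
(10, 0, R8, (0, 1))

bar 0: v0=G3 v1=G4 downbeat P8
bar 1: v0=A3 v1=B3 downbeat M2
bar 2: v0=G3 v1=F4 downbeat m7
bar 3: v0=A3 v1=D4 downbeat P4
bar 4: v0=C4 v1=C4 downbeat P1
bar 5: v0=D4 v1=C5 downbeat m7
bar 6: v0=C4 v1=B4 downbeat M7
bar 7: v0=A3 v1=E4 downbeat P5
bar 8: v0=G3 v1=E4 downbeat M6
bar 9: v0=F3 v1=B3 downbeat TT
bar 10: v0=A3 v1=D4 downbeat P4
bar 11: v0=G3 v1=G4 downbeat P8
  -> R4 @ bar 1 tick 0 v(0, 1): A3/B3 M2 untreated
  -> R7 @ bar 1 tick 2 v(1,): B3->F4 leap 6st
  -> R4 @ bar 2 tick 0 v(0, 1): G3/F4 m7 untreated
  -> R4 @ bar 6 tick 0 v(0, 1): C4/B4 M7 untreated
  -> R4 @ bar 9 tick 0 v(0, 1): F3/B3 TT untreated
  -> R4 @ bar 10 tick 0 v(0, 1): A3/D4 P4 untreated
  -> R8 @ bar 10 tick 0 v(0, 1): penult P4 not 3rd/6th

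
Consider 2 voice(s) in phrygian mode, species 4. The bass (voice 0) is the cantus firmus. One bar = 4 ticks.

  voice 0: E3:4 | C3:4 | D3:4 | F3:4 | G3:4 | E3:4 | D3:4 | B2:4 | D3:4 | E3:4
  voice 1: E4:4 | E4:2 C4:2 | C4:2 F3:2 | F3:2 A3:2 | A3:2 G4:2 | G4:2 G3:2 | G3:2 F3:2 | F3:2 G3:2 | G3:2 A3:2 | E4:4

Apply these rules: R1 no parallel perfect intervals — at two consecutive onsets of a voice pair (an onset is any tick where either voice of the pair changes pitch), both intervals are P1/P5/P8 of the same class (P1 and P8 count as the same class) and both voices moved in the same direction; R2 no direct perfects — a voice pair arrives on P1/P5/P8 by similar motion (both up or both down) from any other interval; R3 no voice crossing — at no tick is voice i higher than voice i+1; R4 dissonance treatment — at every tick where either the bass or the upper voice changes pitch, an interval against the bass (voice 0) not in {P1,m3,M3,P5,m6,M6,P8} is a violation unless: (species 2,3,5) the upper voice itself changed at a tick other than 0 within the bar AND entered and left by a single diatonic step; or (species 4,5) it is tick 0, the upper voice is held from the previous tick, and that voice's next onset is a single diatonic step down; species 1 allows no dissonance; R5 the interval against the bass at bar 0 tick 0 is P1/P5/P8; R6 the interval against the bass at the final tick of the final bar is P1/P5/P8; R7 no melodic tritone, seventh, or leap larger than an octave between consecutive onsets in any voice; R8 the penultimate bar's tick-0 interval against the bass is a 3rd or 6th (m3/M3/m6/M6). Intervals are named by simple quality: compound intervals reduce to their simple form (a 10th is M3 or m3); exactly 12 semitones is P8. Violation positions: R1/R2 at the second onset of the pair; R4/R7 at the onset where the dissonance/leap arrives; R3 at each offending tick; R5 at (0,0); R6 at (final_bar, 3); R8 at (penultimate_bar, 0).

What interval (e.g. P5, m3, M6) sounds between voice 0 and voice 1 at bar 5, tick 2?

m3

voice 0=E3 voice 1=G3 -> m3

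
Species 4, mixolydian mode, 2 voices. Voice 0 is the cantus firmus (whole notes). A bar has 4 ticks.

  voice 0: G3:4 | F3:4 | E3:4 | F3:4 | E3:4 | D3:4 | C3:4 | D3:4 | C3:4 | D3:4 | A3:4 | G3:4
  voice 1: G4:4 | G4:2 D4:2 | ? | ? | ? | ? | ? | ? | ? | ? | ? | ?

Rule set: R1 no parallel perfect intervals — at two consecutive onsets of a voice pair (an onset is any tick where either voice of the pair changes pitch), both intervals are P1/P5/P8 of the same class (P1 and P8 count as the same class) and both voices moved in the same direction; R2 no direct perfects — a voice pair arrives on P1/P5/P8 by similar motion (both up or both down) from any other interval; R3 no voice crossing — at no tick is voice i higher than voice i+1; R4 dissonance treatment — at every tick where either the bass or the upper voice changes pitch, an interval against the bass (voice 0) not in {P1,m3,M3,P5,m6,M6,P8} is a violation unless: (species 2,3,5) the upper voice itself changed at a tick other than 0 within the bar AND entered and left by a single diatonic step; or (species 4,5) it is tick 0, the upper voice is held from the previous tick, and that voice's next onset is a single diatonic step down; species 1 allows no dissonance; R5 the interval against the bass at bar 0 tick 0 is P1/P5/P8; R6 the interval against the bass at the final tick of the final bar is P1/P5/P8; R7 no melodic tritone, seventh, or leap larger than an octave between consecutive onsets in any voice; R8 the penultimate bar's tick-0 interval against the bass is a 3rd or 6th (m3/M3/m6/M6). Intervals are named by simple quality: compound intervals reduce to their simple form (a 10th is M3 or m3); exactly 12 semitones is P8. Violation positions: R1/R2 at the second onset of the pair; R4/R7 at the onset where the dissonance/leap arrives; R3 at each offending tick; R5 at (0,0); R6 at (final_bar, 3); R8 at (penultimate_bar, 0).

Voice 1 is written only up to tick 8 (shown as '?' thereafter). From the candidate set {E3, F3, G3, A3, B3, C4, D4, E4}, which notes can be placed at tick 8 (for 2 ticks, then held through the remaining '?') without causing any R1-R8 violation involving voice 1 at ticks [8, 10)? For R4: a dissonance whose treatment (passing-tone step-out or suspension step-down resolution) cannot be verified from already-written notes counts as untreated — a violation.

E3: violates R2,R7
F3: violates R4
G3: legal
A3: violates R4
B3: violates R2
C4: legal
D4: violates R4
E4: legal

{C4, E4, G3}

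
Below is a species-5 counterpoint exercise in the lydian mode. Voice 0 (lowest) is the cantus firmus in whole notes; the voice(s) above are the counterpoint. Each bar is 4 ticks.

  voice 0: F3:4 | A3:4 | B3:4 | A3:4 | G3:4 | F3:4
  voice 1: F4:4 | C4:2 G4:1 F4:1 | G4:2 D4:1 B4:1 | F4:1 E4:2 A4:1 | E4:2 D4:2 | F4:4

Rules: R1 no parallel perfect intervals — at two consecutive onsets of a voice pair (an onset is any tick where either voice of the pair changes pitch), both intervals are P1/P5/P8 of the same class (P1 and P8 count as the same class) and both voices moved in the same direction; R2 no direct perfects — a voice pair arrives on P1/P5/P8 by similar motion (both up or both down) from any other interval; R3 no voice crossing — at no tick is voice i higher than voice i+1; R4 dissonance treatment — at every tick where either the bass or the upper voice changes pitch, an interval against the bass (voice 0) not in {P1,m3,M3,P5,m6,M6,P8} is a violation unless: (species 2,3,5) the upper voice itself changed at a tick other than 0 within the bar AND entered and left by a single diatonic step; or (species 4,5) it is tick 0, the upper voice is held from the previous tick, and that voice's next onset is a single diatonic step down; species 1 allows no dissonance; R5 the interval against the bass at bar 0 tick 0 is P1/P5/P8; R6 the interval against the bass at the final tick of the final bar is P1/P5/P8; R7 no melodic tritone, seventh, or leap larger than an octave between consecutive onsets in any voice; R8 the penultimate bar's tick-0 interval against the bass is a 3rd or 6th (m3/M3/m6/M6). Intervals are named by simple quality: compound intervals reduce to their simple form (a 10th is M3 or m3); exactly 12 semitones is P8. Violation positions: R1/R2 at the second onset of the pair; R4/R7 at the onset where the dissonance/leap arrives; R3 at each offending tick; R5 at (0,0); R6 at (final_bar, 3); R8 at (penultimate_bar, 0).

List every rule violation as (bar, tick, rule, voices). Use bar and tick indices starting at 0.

bar 0: v0=F3 v1=F4 downbeat P8
bar 1: v0=A3 v1=C4 downbeat m3
bar 2: v0=B3 v1=G4 downbeat m6
bar 3: v0=A3 v1=F4 downbeat m6
bar 4: v0=G3 v1=E4 downbeat M6
bar 5: v0=F3 v1=F4 downbeat P8
  -> R4 @ bar 1 tick 2 v(0, 1): A3/G4 m7 untreated
  -> R7 @ bar 3 tick 0 v(1,): B4->F4 leap 6st

(1, 2, R4, (0, 1))
(3, 0, R7, (1,))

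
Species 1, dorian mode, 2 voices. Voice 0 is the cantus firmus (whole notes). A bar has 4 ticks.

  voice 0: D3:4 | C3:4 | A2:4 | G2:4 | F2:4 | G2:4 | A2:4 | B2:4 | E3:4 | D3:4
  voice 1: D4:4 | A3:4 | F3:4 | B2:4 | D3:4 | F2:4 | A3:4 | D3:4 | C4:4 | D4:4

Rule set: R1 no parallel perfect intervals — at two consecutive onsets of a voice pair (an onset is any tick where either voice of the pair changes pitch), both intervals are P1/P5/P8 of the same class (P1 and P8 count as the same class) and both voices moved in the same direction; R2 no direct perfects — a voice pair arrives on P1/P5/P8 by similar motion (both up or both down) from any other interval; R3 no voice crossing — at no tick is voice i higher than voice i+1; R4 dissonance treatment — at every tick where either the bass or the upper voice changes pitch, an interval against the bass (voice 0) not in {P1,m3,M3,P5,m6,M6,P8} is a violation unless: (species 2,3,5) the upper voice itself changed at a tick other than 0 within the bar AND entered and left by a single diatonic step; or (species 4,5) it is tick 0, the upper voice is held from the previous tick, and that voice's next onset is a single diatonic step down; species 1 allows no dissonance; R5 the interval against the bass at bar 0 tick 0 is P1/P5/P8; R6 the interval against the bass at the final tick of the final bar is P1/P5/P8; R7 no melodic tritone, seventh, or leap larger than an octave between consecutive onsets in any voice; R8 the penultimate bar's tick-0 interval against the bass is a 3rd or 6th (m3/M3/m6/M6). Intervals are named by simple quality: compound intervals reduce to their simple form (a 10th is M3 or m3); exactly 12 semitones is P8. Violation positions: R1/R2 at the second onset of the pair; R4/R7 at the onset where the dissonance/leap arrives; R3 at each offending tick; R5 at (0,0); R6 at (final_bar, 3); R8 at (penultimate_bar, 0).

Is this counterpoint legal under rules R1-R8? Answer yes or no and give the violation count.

No (9 violations)

bar 0: v0=D3 v1=D4 (P8)
bar 1: v0=C3 v1=A3 (M6)
bar 2: v0=A2 v1=F3 (m6)
bar 3: v0=G2 v1=B2 (M3)
bar 4: v0=F2 v1=D3 (M6)
bar 5: v0=G2 v1=F2 (M2)
bar 6: v0=A2 v1=A3 (P8)
bar 7: v0=B2 v1=D3 (m3)
bar 8: v0=E3 v1=C4 (m6)
bar 9: v0=D3 v1=D4 (P8)
  R7 @ bar3.0: F3->B2 leap 6st
  R3 @ bar5.0: G2 above F2
  R4 @ bar5.0: G2/F2 M2 untreated
  R3 @ bar5.1: G2 above F2
  R3 @ bar5.2: G2 above F2
  R3 @ bar5.3: G2 above F2
  R2 @ bar6.0: G2/F2 M2 -> A2/A3 P8 similar
  R7 @ bar6.0: F2->A3 leap 16st
  R7 @ bar8.0: D3->C4 leap 10st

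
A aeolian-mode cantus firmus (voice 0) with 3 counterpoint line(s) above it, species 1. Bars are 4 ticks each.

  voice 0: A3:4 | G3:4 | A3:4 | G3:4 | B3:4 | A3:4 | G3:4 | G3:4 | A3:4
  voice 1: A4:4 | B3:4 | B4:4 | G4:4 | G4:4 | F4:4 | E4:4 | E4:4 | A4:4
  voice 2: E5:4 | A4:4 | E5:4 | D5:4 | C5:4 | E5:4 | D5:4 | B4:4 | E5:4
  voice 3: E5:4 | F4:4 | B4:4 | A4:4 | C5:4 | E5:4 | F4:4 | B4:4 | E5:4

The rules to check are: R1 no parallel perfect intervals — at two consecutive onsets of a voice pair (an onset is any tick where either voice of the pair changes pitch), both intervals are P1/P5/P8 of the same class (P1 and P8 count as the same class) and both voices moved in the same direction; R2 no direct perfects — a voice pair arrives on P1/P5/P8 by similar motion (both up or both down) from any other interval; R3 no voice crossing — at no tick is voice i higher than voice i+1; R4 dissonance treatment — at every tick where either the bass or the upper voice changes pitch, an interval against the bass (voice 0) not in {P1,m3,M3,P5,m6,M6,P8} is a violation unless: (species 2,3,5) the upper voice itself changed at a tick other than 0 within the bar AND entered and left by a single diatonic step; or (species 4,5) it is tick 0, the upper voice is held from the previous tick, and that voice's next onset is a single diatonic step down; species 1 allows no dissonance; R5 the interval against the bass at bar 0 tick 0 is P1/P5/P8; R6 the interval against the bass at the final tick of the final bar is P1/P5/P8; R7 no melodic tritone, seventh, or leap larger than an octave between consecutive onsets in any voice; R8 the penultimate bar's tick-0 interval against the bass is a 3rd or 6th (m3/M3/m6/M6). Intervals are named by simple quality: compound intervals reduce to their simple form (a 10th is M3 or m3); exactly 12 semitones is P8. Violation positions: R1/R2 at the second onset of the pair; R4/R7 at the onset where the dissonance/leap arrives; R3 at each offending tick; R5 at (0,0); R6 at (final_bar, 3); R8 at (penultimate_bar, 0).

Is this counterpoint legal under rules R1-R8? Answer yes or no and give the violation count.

bar 0: v0=A3 v1=A4 v2=E5 v3=E5 (P5)
bar 1: v0=G3 v1=B3 v2=A4 v3=F4 (m7)
bar 2: v0=A3 v1=B4 v2=E5 v3=B4 (M2)
bar 3: v0=G3 v1=G4 v2=D5 v3=A4 (M2)
bar 4: v0=B3 v1=G4 v2=C5 v3=C5 (m2)
bar 5: v0=A3 v1=F4 v2=E5 v3=E5 (P5)
bar 6: v0=G3 v1=E4 v2=D5 v3=F4 (m7)
bar 7: v0=G3 v1=E4 v2=B4 v3=B4 (M3)
bar 8: v0=A3 v1=A4 v2=E5 v3=E5 (P5)
  R3 @ bar1.0: A4 above F4
  R4 @ bar1.0: G3/A4 M2 untreated
  R4 @ bar1.0: G3/F4 m7 untreated
  R7 @ bar1.0: A4->B3 leap 10st
  R7 @ bar1.0: E5->F4 leap 11st
  R3 @ bar1.1: A4 above F4
  R3 @ bar1.2: A4 above F4
  R3 @ bar1.3: A4 above F4
  R2 @ bar2.0: G3/A4 M2 -> A3/E5 P5 similar
  R2 @ bar2.0: B3/F4 TT -> B4/B4 P1 similar
  R3 @ bar2.0: E5 above B4
  R4 @ bar2.0: A3/B4 M2 untreated
  R4 @ bar2.0: A3/B4 M2 untreated
  R7 @ bar2.0: F4->B4 leap 6st
  R3 @ bar2.1: E5 above B4
  R3 @ bar2.2: E5 above B4
  R3 @ bar2.3: E5 above B4
  R1 @ bar3.0: A3/E5 P5 -> G3/D5 P5 similar
  R2 @ bar3.0: A3/B4 M2 -> G3/G4 P8 similar
  R2 @ bar3.0: B4/E5 P4 -> G4/D5 P5 similar
  R3 @ bar3.0: D5 above A4
  R4 @ bar3.0: G3/A4 M2 untreated
  R3 @ bar3.1: D5 above A4
  R3 @ bar3.2: D5 above A4
  R3 @ bar3.3: D5 above A4
  R4 @ bar4.0: B3/C5 m2 untreated
  R4 @ bar4.0: B3/C5 m2 untreated
  R1 @ bar5.0: C5/C5 P1 -> E5/E5 P1 similar
  R1 @ bar6.0: A3/E5 P5 -> G3/D5 P5 similar
  R3 @ bar6.0: D5 above F4
  R4 @ bar6.0: G3/F4 m7 untreated
  R7 @ bar6.0: E5->F4 leap 11st
  R3 @ bar6.1: D5 above F4
  R3 @ bar6.2: D5 above F4
  R3 @ bar6.3: D5 above F4
  R7 @ bar7.0: F4->B4 leap 6st
  R1 @ bar8.0: E4/B4 P5 -> A4/E5 P5 similar
  R1 @ bar8.0: E4/B4 P5 -> A4/E5 P5 similar
  R1 @ bar8.0: B4/B4 P1 -> E5/E5 P1 similar
  R2 @ bar8.0: G3/E4 M6 -> A3/A4 P8 similar
  R2 @ bar8.0: G3/B4 M3 -> A3/E5 P5 similar
  R2 @ bar8.0: G3/B4 M3 -> A3/E5 P5 similar

No (42 violations)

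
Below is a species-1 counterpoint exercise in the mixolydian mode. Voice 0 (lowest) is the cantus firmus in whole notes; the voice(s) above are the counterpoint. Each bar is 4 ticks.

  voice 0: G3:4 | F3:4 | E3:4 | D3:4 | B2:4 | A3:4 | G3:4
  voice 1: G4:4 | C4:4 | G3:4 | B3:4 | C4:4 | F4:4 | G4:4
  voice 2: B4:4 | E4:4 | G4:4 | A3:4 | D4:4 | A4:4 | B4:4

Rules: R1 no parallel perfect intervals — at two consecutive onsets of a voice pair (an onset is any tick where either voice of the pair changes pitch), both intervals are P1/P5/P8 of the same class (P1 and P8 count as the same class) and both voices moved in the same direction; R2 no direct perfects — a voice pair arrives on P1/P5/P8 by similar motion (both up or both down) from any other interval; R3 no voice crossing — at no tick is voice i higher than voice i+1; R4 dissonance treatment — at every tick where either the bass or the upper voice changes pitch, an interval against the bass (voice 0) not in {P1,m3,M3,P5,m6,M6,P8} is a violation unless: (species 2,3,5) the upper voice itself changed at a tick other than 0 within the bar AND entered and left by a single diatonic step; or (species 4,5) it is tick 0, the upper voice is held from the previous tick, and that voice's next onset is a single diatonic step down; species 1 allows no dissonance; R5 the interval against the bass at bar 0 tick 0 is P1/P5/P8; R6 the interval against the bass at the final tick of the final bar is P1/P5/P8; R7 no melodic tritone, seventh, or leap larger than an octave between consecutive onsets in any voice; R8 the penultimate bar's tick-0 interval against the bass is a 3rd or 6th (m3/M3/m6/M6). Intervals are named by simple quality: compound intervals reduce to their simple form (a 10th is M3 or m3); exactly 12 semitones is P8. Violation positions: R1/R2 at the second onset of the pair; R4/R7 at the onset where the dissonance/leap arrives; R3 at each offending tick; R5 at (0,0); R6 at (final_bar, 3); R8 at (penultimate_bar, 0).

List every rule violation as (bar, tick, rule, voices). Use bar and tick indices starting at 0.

(0, 0, R5, (0, 2))
(1, 0, R2, (0, 1))
(1, 0, R4, (0, 2))
(3, 0, R2, (0, 2))
(3, 0, R3, (1, 2))
(3, 0, R7, (2,))
(3, 1, R3, (1, 2))
(3, 2, R3, (1, 2))
(3, 3, R3, (1, 2))
(4, 0, R4, (0, 1))
(5, 0, R2, (0, 2))
(5, 0, R7, (0,))
(5, 0, R8, (0, 2))
(6, 3, R6, (0, 2))

bar 0: v0=G3 v1=G4 v2=B4 downbeat M3
bar 1: v0=F3 v1=C4 v2=E4 downbeat M7
bar 2: v0=E3 v1=G3 v2=G4 downbeat m3
bar 3: v0=D3 v1=B3 v2=A3 downbeat P5
bar 4: v0=B2 v1=C4 v2=D4 downbeat m3
bar 5: v0=A3 v1=F4 v2=A4 downbeat P8
bar 6: v0=G3 v1=G4 v2=B4 downbeat M3
  -> R5 @ bar 0 tick 0 v(0, 2): opens on M3
  -> R2 @ bar 1 tick 0 v(0, 1): G3/G4 P8 -> F3/C4 P5 similar
  -> R4 @ bar 1 tick 0 v(0, 2): F3/E4 M7 untreated
  -> R2 @ bar 3 tick 0 v(0, 2): E3/G4 m3 -> D3/A3 P5 similar
  -> R3 @ bar 3 tick 0 v(1, 2): B3 above A3
  -> R7 @ bar 3 tick 0 v(2,): G4->A3 leap 10st
  -> R3 @ bar 3 tick 1 v(1, 2): B3 above A3
  -> R3 @ bar 3 tick 2 v(1, 2): B3 above A3
  -> R3 @ bar 3 tick 3 v(1, 2): B3 above A3
  -> R4 @ bar 4 tick 0 v(0, 1): B2/C4 m2 untreated
  -> R2 @ bar 5 tick 0 v(0, 2): B2/D4 m3 -> A3/A4 P8 similar
  -> R7 @ bar 5 tick 0 v(0,): B2->A3 leap 10st
  -> R8 @ bar 5 tick 0 v(0, 2): penult P8 not 3rd/6th
  -> R6 @ bar 6 tick 3 v(0, 2): closes on M3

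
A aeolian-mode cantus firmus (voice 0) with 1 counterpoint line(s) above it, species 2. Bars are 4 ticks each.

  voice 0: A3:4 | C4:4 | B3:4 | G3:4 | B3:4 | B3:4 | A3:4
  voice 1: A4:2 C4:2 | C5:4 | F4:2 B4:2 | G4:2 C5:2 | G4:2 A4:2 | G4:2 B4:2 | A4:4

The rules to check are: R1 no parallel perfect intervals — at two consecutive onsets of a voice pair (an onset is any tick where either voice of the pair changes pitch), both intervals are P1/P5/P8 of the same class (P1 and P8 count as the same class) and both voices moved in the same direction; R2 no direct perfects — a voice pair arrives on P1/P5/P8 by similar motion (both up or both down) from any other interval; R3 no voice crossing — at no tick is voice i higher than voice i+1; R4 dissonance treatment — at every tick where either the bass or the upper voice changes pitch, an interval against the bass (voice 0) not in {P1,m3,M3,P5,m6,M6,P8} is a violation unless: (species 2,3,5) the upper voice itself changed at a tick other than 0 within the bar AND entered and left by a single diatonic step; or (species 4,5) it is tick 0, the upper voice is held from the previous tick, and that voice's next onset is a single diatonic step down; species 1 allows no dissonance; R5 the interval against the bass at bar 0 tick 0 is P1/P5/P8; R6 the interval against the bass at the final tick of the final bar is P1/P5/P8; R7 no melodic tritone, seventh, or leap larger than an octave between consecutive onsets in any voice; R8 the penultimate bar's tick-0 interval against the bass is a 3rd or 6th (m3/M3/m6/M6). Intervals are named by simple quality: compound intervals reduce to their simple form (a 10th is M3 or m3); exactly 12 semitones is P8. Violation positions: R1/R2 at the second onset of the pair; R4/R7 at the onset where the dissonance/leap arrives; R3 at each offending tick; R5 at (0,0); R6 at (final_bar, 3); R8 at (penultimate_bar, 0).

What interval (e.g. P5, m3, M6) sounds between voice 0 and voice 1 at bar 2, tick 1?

voice 0=B3 voice 1=F4 -> TT

TT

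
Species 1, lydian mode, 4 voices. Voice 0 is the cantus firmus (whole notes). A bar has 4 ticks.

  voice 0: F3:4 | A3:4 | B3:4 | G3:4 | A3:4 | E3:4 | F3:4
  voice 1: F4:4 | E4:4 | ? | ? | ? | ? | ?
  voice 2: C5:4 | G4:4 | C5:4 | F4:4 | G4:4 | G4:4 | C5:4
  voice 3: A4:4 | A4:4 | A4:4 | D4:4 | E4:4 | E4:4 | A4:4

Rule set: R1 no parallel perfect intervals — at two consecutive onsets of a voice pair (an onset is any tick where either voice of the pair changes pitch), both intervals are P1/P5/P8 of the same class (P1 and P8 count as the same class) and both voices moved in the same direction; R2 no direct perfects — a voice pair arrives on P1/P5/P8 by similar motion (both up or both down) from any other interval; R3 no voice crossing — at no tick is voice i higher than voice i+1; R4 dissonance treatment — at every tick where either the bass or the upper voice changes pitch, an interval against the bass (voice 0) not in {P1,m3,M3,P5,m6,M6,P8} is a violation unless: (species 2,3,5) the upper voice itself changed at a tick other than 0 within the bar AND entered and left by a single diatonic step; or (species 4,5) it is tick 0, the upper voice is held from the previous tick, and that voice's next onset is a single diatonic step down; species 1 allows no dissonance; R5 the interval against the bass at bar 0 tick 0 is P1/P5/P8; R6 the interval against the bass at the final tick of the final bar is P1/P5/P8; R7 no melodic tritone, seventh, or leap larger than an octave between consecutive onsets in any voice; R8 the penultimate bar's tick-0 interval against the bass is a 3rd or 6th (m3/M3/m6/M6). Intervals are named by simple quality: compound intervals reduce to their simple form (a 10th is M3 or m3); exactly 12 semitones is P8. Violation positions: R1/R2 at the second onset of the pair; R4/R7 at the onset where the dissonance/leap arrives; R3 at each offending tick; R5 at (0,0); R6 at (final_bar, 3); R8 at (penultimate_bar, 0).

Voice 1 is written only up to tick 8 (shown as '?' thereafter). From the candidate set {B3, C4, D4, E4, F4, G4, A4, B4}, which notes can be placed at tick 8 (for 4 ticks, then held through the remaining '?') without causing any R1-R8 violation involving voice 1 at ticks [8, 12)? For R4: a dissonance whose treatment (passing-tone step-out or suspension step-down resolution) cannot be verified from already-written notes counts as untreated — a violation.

B3: legal
C4: violates R4
D4: legal
E4: violates R4
F4: violates R2,R4
G4: legal
A4: violates R4
B4: violates R2

{B3, D4, G4}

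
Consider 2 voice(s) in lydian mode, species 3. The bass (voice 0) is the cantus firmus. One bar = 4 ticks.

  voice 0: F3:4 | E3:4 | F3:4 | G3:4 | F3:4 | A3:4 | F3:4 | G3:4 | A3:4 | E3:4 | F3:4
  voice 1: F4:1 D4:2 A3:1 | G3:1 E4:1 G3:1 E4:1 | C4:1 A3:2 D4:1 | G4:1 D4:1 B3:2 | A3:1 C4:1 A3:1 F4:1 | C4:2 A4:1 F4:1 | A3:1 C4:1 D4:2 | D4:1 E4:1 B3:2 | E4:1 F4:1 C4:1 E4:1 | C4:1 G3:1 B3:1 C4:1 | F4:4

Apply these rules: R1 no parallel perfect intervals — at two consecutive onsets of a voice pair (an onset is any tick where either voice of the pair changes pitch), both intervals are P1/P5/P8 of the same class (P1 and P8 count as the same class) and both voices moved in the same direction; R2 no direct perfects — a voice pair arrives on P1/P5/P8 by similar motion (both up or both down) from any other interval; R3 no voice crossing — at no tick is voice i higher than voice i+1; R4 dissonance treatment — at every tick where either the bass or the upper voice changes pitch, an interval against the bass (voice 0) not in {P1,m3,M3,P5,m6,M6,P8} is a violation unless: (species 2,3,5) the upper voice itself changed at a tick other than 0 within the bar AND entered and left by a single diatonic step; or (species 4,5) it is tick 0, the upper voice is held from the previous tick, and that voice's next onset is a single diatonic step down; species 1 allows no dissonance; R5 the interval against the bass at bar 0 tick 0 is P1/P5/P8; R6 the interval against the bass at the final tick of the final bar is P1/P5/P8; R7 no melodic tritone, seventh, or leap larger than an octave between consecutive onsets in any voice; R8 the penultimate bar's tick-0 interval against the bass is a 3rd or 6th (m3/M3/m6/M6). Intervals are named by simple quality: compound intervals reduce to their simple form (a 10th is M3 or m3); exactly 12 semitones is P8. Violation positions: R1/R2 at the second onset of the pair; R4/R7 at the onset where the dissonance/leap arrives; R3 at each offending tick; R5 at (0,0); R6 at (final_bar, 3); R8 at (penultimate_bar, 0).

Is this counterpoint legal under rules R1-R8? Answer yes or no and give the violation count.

No (3 violations)

bar 0: v0=F3 v1=F4 (P8)
bar 1: v0=E3 v1=G3 (m3)
bar 2: v0=F3 v1=C4 (P5)
bar 3: v0=G3 v1=G4 (P8)
bar 4: v0=F3 v1=A3 (M3)
bar 5: v0=A3 v1=C4 (m3)
bar 6: v0=F3 v1=A3 (M3)
bar 7: v0=G3 v1=D4 (P5)
bar 8: v0=A3 v1=E4 (P5)
bar 9: v0=E3 v1=C4 (m6)
bar 10: v0=F3 v1=F4 (P8)
  R2 @ bar3.0: F3/D4 M6 -> G3/G4 P8 similar
  R2 @ bar8.0: G3/B3 M3 -> A3/E4 P5 similar
  R2 @ bar10.0: E3/C4 m6 -> F3/F4 P8 similar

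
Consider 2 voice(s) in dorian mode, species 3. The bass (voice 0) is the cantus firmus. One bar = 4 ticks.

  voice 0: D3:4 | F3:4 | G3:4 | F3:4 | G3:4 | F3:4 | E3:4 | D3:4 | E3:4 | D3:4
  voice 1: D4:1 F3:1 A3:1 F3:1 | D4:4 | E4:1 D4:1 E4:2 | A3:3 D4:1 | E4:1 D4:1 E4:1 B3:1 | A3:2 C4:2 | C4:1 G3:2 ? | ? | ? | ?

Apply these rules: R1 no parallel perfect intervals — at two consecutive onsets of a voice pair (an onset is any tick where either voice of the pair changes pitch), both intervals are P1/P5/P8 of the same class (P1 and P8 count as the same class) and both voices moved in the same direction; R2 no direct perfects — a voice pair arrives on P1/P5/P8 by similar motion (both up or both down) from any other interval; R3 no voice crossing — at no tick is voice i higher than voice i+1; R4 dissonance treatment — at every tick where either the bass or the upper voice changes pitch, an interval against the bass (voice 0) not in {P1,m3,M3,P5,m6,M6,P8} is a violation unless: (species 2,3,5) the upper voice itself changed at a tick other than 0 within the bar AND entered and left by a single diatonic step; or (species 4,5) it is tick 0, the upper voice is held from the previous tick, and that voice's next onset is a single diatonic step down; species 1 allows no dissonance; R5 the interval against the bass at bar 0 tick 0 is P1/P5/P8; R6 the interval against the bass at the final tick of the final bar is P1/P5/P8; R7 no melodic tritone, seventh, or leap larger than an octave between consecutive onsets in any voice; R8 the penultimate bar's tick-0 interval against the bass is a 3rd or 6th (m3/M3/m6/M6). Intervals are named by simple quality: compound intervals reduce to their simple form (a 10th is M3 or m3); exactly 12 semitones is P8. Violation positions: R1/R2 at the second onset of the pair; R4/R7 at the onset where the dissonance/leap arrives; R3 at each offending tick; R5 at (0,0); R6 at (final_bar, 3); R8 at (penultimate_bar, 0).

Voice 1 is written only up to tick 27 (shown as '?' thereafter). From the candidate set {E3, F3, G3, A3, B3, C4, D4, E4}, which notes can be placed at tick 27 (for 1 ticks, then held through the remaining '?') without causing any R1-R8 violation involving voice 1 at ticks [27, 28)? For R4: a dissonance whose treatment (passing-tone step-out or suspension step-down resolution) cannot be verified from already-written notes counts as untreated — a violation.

E3: legal
F3: violates R4
G3: legal
A3: violates R4
B3: legal
C4: legal
D4: violates R4
E4: legal

{B3, C4, E3, E4, G3}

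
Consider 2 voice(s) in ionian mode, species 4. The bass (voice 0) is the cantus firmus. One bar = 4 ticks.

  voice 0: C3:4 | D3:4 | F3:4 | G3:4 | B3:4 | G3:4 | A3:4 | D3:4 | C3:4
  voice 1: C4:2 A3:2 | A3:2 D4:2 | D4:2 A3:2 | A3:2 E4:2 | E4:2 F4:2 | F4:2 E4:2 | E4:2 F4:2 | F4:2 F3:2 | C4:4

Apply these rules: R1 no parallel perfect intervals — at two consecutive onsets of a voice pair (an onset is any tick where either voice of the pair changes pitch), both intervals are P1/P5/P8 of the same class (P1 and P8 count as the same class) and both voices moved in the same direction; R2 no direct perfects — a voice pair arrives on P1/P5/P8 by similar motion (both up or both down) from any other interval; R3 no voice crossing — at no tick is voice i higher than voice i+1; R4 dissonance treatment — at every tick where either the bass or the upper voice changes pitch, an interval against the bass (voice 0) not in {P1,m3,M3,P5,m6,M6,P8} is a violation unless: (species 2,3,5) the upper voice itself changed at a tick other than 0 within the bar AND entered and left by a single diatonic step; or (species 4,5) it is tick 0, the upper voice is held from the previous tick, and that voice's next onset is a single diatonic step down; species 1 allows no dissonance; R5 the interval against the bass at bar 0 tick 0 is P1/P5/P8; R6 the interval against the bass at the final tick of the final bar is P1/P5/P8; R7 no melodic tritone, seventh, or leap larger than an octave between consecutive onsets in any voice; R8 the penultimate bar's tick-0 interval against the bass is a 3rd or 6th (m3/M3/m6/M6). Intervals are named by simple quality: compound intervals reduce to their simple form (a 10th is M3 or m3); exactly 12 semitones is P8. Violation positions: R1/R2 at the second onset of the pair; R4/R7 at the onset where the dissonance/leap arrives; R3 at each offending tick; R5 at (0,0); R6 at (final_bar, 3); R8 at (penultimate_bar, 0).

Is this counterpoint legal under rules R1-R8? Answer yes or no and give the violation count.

bar 0: v0=C3 v1=C4 (P8)
bar 1: v0=D3 v1=A3 (P5)
bar 2: v0=F3 v1=D4 (M6)
bar 3: v0=G3 v1=A3 (M2)
bar 4: v0=B3 v1=E4 (P4)
bar 5: v0=G3 v1=F4 (m7)
bar 6: v0=A3 v1=E4 (P5)
bar 7: v0=D3 v1=F4 (m3)
bar 8: v0=C3 v1=C4 (P8)
  R4 @ bar3.0: G3/A3 M2 untreated
  R4 @ bar4.0: B3/E4 P4 untreated
  R4 @ bar4.2: B3/F4 TT untreated

No (3 violations)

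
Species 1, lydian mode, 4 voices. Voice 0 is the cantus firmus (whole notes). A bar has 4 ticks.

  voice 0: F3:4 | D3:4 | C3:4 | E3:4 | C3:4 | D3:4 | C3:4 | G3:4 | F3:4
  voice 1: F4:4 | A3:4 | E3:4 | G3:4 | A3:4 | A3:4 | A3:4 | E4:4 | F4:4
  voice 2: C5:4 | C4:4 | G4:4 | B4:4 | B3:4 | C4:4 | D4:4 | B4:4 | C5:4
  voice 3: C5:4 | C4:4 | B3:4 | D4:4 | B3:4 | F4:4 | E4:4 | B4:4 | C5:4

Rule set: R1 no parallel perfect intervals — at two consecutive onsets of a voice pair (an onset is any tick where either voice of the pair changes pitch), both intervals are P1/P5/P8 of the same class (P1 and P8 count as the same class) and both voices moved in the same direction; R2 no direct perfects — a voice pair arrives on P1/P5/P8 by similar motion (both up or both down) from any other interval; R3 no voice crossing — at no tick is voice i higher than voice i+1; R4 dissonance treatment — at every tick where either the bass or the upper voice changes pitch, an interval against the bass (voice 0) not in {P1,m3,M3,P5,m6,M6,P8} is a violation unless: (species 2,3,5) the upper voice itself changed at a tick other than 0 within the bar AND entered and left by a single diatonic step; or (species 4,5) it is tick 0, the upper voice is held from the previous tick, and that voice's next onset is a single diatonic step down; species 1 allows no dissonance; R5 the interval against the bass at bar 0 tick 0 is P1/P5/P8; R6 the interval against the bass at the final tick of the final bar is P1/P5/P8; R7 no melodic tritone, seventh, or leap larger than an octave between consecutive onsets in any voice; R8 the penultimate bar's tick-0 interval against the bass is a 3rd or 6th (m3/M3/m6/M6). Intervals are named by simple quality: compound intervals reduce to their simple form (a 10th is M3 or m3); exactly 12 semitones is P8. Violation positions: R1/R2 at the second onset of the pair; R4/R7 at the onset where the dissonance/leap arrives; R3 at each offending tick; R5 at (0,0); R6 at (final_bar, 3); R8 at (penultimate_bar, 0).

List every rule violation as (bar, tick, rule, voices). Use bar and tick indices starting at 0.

(1, 0, R1, (2, 3))
(1, 0, R2, (0, 1))
(1, 0, R4, (0, 2))
(1, 0, R4, (0, 3))
(2, 0, R2, (1, 3))
(2, 0, R3, (2, 3))
(2, 0, R4, (0, 3))
(2, 1, R3, (2, 3))
(2, 2, R3, (2, 3))
(2, 3, R3, (2, 3))
(3, 0, R1, (0, 2))
(3, 0, R1, (1, 3))
(3, 0, R3, (2, 3))
(3, 0, R4, (0, 3))
(3, 1, R3, (2, 3))
(3, 2, R3, (2, 3))
(3, 3, R3, (2, 3))
(4, 0, R2, (2, 3))
(4, 0, R4, (0, 2))
(4, 0, R4, (0, 3))
(5, 0, R4, (0, 2))
(5, 0, R7, (3,))
(6, 0, R4, (0, 2))
(7, 0, R1, (1, 3))
(7, 0, R2, (1, 2))
(7, 0, R2, (2, 3))
(8, 0, R1, (1, 2))
(8, 0, R1, (1, 3))
(8, 0, R1, (2, 3))

bar 0: v0=F3 v1=F4 v2=C5 v3=C5 downbeat P5
bar 1: v0=D3 v1=A3 v2=C4 v3=C4 downbeat m7
bar 2: v0=C3 v1=E3 v2=G4 v3=B3 downbeat M7
bar 3: v0=E3 v1=G3 v2=B4 v3=D4 downbeat m7
bar 4: v0=C3 v1=A3 v2=B3 v3=B3 downbeat M7
bar 5: v0=D3 v1=A3 v2=C4 v3=F4 downbeat m3
bar 6: v0=C3 v1=A3 v2=D4 v3=E4 downbeat M3
bar 7: v0=G3 v1=E4 v2=B4 v3=B4 downbeat M3
bar 8: v0=F3 v1=F4 v2=C5 v3=C5 downbeat P5
  -> R1 @ bar 1 tick 0 v(2, 3): C5/C5 P1 -> C4/C4 P1 similar
  -> R2 @ bar 1 tick 0 v(0, 1): F3/F4 P8 -> D3/A3 P5 similar
  -> R4 @ bar 1 tick 0 v(0, 2): D3/C4 m7 untreated
  -> R4 @ bar 1 tick 0 v(0, 3): D3/C4 m7 untreated
  -> R2 @ bar 2 tick 0 v(1, 3): A3/C4 m3 -> E3/B3 P5 similar
  -> R3 @ bar 2 tick 0 v(2, 3): G4 above B3
  -> R4 @ bar 2 tick 0 v(0, 3): C3/B3 M7 untreated
  -> R3 @ bar 2 tick 1 v(2, 3): G4 above B3
  -> R3 @ bar 2 tick 2 v(2, 3): G4 above B3
  -> R3 @ bar 2 tick 3 v(2, 3): G4 above B3
  -> R1 @ bar 3 tick 0 v(0, 2): C3/G4 P5 -> E3/B4 P5 similar
  -> R1 @ bar 3 tick 0 v(1, 3): E3/B3 P5 -> G3/D4 P5 similar
  -> R3 @ bar 3 tick 0 v(2, 3): B4 above D4
  -> R4 @ bar 3 tick 0 v(0, 3): E3/D4 m7 untreated
  -> R3 @ bar 3 tick 1 v(2, 3): B4 above D4
  -> R3 @ bar 3 tick 2 v(2, 3): B4 above D4
  -> R3 @ bar 3 tick 3 v(2, 3): B4 above D4
  -> R2 @ bar 4 tick 0 v(2, 3): B4/D4 M6 -> B3/B3 P1 similar
  -> R4 @ bar 4 tick 0 v(0, 2): C3/B3 M7 untreated
  -> R4 @ bar 4 tick 0 v(0, 3): C3/B3 M7 untreated
  -> R4 @ bar 5 tick 0 v(0, 2): D3/C4 m7 untreated
  -> R7 @ bar 5 tick 0 v(3,): B3->F4 leap 6st
  -> R4 @ bar 6 tick 0 v(0, 2): C3/D4 M2 untreated
  -> R1 @ bar 7 tick 0 v(1, 3): A3/E4 P5 -> E4/B4 P5 similar
  -> R2 @ bar 7 tick 0 v(1, 2): A3/D4 P4 -> E4/B4 P5 similar
  -> R2 @ bar 7 tick 0 v(2, 3): D4/E4 M2 -> B4/B4 P1 similar
  -> R1 @ bar 8 tick 0 v(1, 2): E4/B4 P5 -> F4/C5 P5 similar
  -> R1 @ bar 8 tick 0 v(1, 3): E4/B4 P5 -> F4/C5 P5 similar
  -> R1 @ bar 8 tick 0 v(2, 3): B4/B4 P1 -> C5/C5 P1 similar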